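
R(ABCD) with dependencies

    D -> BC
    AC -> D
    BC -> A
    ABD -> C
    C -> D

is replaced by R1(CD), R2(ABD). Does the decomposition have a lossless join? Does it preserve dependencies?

Lossless test: (D)⁺ = {ABCD}, which contains all of one fragment — lossless.
Dependency preservation: D → BC; AC → D; BC → A; ABD → C are not contained in any single fragment, but the restricted closure of each left-hand side across the fragments still reaches the right-hand side; the remaining FDs each lie inside some fragment. All dependencies are preserved.

lossless and dependency-preserving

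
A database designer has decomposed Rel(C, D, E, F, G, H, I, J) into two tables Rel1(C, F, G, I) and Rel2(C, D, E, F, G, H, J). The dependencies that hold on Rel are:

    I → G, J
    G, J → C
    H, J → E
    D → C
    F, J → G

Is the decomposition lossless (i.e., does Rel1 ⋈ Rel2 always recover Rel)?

No

Common attributes: Rel1 ∩ Rel2 = {C, F, G}.
No dependency enlarges {C, F, G}, so (C, F, G)⁺ = {C, F, G}.
The closure contains neither all of Rel1 = {C, F, G, I} nor all of Rel2 = {C, D, E, F, G, H, J}, so the common attributes are not a superkey of either fragment. The join is lossy.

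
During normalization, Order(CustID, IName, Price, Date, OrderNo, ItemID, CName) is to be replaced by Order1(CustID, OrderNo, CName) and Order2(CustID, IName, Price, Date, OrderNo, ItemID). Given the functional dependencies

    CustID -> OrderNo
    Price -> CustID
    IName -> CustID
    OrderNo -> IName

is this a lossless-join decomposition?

No

Common attributes: Order1 ∩ Order2 = {CustID, OrderNo}.
Closure of {CustID, OrderNo}: OrderNo → IName applies, adding IName. So (CustID, OrderNo)⁺ = {CustID, IName, OrderNo}.
The closure contains neither all of Order1 = {CustID, OrderNo, CName} nor all of Order2 = {CustID, IName, Price, Date, OrderNo, ItemID}, so the common attributes are not a superkey of either fragment. The join is lossy.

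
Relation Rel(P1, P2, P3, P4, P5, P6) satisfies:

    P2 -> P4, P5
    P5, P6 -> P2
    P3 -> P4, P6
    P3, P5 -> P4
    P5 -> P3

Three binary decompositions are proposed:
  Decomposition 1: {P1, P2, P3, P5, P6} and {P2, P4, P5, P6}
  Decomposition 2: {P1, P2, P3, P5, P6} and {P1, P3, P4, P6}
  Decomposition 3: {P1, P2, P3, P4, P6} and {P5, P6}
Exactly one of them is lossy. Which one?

Decomposition 3

Decomposition 1: common = {P2, P5, P6}, closure = {P2, P3, P4, P5, P6} → lossless.
Decomposition 2: common = {P1, P3, P6}, closure = {P1, P3, P4, P6} → lossless.
Decomposition 3: common = {P6}, closure = {P6} → lossy.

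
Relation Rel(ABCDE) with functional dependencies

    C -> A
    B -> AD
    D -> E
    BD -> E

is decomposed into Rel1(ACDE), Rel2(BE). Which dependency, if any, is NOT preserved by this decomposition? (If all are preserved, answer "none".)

B -> AD

Check B → AD: no single fragment contains all of {ABD}, and the restricted closure of {B} across the fragments never reaches {AD}.
C → A is preserved.
D → E is preserved.
BD → E is preserved.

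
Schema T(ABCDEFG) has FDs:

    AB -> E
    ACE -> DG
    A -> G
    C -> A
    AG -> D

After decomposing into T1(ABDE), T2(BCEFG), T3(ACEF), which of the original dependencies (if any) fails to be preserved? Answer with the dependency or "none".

A -> G

Check A → G: no single fragment contains all of {AG}, and the restricted closure of {A} across the fragments never reaches {G}.
AB → E is preserved.
ACE → DG is preserved.
C → A is preserved.
AG → D is preserved.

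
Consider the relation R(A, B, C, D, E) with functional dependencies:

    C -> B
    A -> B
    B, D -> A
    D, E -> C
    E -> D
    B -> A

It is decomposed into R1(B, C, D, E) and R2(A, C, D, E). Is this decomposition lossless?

Yes

Common attributes: R1 ∩ R2 = {C, D, E}.
Closure of {C, D, E}: C → B applies, adding B; B, D → A applies, adding A. So (C, D, E)⁺ = {A, B, C, D, E}.
This closure contains every attribute of R1, so R1 ∩ R2 → R1. The join is lossless.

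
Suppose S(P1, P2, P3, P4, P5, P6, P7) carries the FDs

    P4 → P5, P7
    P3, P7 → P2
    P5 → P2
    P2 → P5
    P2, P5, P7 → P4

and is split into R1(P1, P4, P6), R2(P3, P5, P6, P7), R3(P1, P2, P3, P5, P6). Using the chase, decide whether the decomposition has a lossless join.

Chase test. Columns are P1, P2, P3, P4, P5, P6, P7; row i has aⱼ where attribute j ∈ Ri, else bᵢⱼ.
Initial tableau (one row per fragment):
  row 1: a1 b12 b13 a4 b15 a6 b17
  row 2: b21 b22 a3 b24 a5 a6 a7
  row 3: a1 a2 a3 b34 a5 a6 b37
Rows 2 and 3 agree on P5; apply P5→P2 and equate their P2 entries.
No row becomes fully distinguished — the join is lossy.

No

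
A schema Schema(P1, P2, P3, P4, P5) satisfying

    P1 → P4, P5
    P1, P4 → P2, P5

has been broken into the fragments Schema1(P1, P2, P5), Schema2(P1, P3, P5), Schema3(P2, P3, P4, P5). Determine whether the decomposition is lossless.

No

Chase test. Columns are P1, P2, P3, P4, P5; row i has aⱼ where attribute j ∈ Schemai, else bᵢⱼ.
Initial tableau (one row per fragment):
  row 1: a1 a2 b13 b14 a5
  row 2: a1 b22 a3 b24 a5
  row 3: b31 a2 a3 a4 a5
Rows 1 and 2 agree on P1; apply P1→P4, P5 and equate their P4, P5 entries.
Rows 1 and 2 agree on P1, P4; apply P1, P4→P2, P5 and equate their P2, P5 entries.
No row becomes fully distinguished — the join is lossy.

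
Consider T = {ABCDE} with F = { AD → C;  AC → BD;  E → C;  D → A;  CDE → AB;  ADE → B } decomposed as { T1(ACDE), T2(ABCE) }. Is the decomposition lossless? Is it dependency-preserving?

Lossless test: (ACE)⁺ = {ABCDE}, which contains all of one fragment — lossless.
Dependency preservation: AC → BD; CDE → AB; ADE → B are not contained in any single fragment, but the restricted closure of each left-hand side across the fragments still reaches the right-hand side; the remaining FDs each lie inside some fragment. All dependencies are preserved.

lossless and dependency-preserving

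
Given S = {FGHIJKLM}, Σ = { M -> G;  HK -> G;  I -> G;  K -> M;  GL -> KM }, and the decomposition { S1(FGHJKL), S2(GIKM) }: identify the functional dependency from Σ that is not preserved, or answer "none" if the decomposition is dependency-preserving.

M → G lies within S2.
HK → G lies within S1.
I → G lies within S2.
K → M lies within S2.
GL → KM: restricted closure across fragments reaches KM.
Every dependency is enforceable on the fragments, so the decomposition is dependency-preserving.

none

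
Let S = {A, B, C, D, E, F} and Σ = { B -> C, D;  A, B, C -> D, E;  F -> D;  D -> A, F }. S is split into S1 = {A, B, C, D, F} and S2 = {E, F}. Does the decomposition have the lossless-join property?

No

Common attributes: S1 ∩ S2 = {F}.
Closure of {F}: F → D applies, adding D; D → A, F applies, adding A. So (F)⁺ = {A, D, F}.
The closure contains neither all of S1 = {A, B, C, D, F} nor all of S2 = {E, F}, so the common attributes are not a superkey of either fragment. The join is lossy.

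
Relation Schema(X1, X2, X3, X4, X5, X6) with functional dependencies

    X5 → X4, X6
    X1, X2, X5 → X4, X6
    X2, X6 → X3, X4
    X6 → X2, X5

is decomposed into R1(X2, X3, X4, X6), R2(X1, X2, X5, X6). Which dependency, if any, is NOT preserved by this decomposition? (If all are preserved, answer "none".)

none

X5 → X4, X6: restricted closure across fragments reaches X4, X6.
X1, X2, X5 → X4, X6: restricted closure across fragments reaches X4, X6.
X2, X6 → X3, X4 lies within R1.
X6 → X2, X5 lies within R2.
Every dependency is enforceable on the fragments, so the decomposition is dependency-preserving.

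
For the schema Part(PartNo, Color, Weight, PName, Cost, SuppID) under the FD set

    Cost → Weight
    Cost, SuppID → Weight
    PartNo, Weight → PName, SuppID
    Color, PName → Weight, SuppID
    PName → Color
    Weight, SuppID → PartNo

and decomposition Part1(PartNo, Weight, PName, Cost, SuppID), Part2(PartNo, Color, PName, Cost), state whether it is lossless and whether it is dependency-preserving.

Lossless test: (PartNo, PName, Cost)⁺ = {PartNo, Color, Weight, PName, Cost, SuppID}, which contains all of one fragment — lossless.
Dependency preservation: Color, PName → Weight, SuppID is not contained in any single fragment, but the restricted closure of its left-hand side across the fragments still reaches the right-hand side; the remaining FDs each lie inside some fragment. All dependencies are preserved.

lossless and dependency-preserving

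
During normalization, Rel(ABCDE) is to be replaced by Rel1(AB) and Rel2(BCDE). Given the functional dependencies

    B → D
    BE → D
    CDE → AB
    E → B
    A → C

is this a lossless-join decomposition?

Common attributes: Rel1 ∩ Rel2 = {B}.
Closure of {B}: B → D applies, adding D. So (B)⁺ = {BD}.
The closure contains neither all of Rel1 = {AB} nor all of Rel2 = {BCDE}, so the common attributes are not a superkey of either fragment. The join is lossy.

No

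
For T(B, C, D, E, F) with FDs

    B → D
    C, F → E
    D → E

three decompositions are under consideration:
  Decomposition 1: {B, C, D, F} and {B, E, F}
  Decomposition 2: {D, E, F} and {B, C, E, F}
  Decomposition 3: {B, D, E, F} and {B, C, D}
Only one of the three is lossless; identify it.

Decomposition 1

Decomposition 1: common = {B, F}, closure = {B, D, E, F} → lossless.
Decomposition 2: common = {E, F}, closure = {E, F} → lossy.
Decomposition 3: common = {B, D}, closure = {B, D, E} → lossy.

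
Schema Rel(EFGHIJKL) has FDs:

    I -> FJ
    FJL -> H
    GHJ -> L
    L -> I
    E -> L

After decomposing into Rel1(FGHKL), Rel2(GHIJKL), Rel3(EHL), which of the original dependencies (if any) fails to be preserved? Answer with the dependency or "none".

Check I → FJ: no single fragment contains all of {FIJ}, and the restricted closure of {I} across the fragments never reaches {FJ}.
FJL → H is preserved.
GHJ → L is preserved.
L → I is preserved.
E → L is preserved.

I -> FJ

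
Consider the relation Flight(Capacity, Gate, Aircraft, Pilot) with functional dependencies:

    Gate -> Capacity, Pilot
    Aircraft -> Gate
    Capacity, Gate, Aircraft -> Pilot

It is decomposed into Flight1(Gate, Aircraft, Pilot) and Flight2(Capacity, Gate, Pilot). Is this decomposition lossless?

Yes

Common attributes: Flight1 ∩ Flight2 = {Gate, Pilot}.
Closure of {Gate, Pilot}: Gate → Capacity, Pilot applies, adding Capacity. So (Gate, Pilot)⁺ = {Capacity, Gate, Pilot}.
This closure contains every attribute of Flight2, so Flight1 ∩ Flight2 → Flight2. The join is lossless.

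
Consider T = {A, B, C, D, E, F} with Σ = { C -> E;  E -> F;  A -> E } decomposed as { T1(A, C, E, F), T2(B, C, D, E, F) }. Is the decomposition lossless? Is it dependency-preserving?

Lossless test: (C, E, F)⁺ = {C, E, F}, which is a superkey of neither fragment — lossy.
Dependency preservation: every FD's attributes lie within a single fragment, so each can be enforced locally — preserved.

lossy but dependency-preserving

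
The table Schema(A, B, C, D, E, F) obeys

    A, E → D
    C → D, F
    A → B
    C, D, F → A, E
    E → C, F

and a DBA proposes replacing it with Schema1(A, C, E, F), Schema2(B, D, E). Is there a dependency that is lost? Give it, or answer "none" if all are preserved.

A → B

Check A → B: no single fragment contains all of {A, B}, and the restricted closure of {A} across the fragments never reaches {B}.
A, E → D is preserved.
C → D, F is preserved.
C, D, F → A, E is preserved.
E → C, F is preserved.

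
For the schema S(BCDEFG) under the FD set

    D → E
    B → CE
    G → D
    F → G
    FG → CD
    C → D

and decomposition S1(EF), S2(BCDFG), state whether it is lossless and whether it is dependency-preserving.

lossless but not dependency-preserving

Lossless test: (F)⁺ = {CDEFG}, which contains all of one fragment — lossless.
Dependency preservation: the restricted closure of {D} across the fragments never reaches {E}, so D → E cannot be enforced without a join — not preserved.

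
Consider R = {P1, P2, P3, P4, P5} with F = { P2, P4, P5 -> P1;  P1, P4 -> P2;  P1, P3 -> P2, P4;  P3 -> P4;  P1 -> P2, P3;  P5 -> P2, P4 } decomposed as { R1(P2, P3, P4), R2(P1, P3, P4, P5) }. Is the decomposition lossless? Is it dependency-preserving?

lossy and not dependency-preserving

Lossless test: (P3, P4)⁺ = {P3, P4}, which is a superkey of neither fragment — lossy.
Dependency preservation: the restricted closure of {P1, P4} across the fragments never reaches {P2}, so P1, P4 → P2 cannot be enforced without a join — not preserved.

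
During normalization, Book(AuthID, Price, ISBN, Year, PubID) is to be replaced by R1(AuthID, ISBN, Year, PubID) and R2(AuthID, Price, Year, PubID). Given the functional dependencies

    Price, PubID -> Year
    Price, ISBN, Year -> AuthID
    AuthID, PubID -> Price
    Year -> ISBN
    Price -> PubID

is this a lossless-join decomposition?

Common attributes: R1 ∩ R2 = {AuthID, Year, PubID}.
Closure of {AuthID, Year, PubID}: AuthID, PubID → Price applies, adding Price; Year → ISBN applies, adding ISBN. So (AuthID, Year, PubID)⁺ = {AuthID, Price, ISBN, Year, PubID}.
This closure contains every attribute of R1, so R1 ∩ R2 → R1. The join is lossless.

Yes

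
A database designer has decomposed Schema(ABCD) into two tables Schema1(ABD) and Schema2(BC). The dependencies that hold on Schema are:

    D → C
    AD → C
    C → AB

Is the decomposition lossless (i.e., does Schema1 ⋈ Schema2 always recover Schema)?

No

Common attributes: Schema1 ∩ Schema2 = {B}.
No dependency enlarges {B}, so (B)⁺ = {B}.
The closure contains neither all of Schema1 = {ABD} nor all of Schema2 = {BC}, so the common attributes are not a superkey of either fragment. The join is lossy.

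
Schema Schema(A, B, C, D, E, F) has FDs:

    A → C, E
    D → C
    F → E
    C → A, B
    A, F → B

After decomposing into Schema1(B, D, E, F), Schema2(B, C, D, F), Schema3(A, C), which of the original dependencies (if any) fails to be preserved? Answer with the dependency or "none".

Check A → C, E: no single fragment contains all of {A, C, E}, and the restricted closure of {A} across the fragments never reaches {C, E}.
D → C is preserved.
F → E is preserved.
C → A, B is preserved.
A, F → B is preserved.

A → C, E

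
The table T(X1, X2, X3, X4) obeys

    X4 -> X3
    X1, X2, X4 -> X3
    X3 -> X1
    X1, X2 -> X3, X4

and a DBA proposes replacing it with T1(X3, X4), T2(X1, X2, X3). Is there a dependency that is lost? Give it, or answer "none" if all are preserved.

Check X1, X2 → X3, X4: no single fragment contains all of {X1, X2, X3, X4}, and the restricted closure of {X1, X2} across the fragments never reaches {X3, X4}.
X4 → X3 is preserved.
X1, X2, X4 → X3 is preserved.
X3 → X1 is preserved.

X1, X2 -> X3, X4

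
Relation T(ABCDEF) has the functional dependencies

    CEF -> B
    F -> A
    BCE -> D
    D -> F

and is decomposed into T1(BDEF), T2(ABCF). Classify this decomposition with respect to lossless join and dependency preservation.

lossy and not dependency-preserving

Lossless test: (BF)⁺ = {ABF}, which is a superkey of neither fragment — lossy.
Dependency preservation: the restricted closure of {CEF} across the fragments never reaches {B}, so CEF → B cannot be enforced without a join — not preserved.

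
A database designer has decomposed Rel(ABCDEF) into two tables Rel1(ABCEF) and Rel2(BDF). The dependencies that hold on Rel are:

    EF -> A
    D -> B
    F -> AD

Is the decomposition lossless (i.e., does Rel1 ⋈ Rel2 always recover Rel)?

Yes

Common attributes: Rel1 ∩ Rel2 = {BF}.
Closure of {BF}: F → AD applies, adding AD. So (BF)⁺ = {ABDF}.
This closure contains every attribute of Rel2, so Rel1 ∩ Rel2 → Rel2. The join is lossless.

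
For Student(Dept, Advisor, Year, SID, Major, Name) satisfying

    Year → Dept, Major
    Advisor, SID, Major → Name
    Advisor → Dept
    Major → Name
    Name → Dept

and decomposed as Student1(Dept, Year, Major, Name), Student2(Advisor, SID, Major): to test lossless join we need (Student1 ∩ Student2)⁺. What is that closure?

Student1 ∩ Student2 = {Major}.
Major → Name applies, adding Name
Name → Dept applies, adding Dept
Closure: {Dept, Major, Name}.

Dept, Major, Name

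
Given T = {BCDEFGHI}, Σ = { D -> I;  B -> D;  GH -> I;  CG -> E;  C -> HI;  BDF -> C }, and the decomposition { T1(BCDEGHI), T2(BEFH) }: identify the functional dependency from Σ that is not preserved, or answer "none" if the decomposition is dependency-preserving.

Check BDF → C: no single fragment contains all of {BCDF}, and the restricted closure of {BDF} across the fragments never reaches {C}.
D → I is preserved.
B → D is preserved.
GH → I is preserved.
CG → E is preserved.
C → HI is preserved.

BDF -> C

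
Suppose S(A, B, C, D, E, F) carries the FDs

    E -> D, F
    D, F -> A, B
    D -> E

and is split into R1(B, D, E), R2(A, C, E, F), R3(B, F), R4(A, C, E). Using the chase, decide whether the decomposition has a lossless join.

Chase test. Columns are A, B, C, D, E, F; row i has aⱼ where attribute j ∈ Ri, else bᵢⱼ.
Initial tableau (one row per fragment):
  row 1: b11 a2 b13 a4 a5 b16
  row 2: a1 b22 a3 b24 a5 a6
  row 3: b31 a2 b33 b34 b35 a6
  row 4: a1 b42 a3 b44 a5 b46
Rows 1 and 2 agree on E; apply E→D, F and equate their D, F entries.
Rows 1 and 4 agree on E; apply E→D, F and equate their D, F entries.
Rows 1 and 2 agree on D, F; apply D, F→A, B and equate their A, B entries.
Rows 1 and 4 agree on D, F; apply D, F→A, B and equate their A, B entries.
Row 2 is now all distinguished symbols — the join is lossless.

Yes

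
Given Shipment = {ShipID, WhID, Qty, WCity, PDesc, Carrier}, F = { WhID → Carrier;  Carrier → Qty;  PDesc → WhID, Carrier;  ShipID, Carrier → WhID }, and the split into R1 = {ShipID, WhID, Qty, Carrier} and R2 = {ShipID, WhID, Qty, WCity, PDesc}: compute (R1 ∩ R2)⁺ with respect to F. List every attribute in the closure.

ShipID, WhID, Qty, Carrier

R1 ∩ R2 = {ShipID, WhID, Qty}.
WhID → Carrier applies, adding Carrier
Closure: {ShipID, WhID, Qty, Carrier}.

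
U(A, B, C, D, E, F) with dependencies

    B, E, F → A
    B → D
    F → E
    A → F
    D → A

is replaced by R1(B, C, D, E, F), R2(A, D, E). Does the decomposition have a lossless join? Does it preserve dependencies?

lossless but not dependency-preserving

Lossless test: (D, E)⁺ = {A, D, E, F}, which contains all of one fragment — lossless.
Dependency preservation: the restricted closure of {A} across the fragments never reaches {F}, so A → F cannot be enforced without a join — not preserved.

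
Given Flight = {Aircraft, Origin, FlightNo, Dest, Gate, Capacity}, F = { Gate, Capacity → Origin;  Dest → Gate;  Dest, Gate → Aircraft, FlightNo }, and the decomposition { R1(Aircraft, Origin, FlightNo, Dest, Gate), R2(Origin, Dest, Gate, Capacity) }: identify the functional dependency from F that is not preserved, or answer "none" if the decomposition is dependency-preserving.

Gate, Capacity → Origin lies within R2.
Dest → Gate lies within R1.
Dest, Gate → Aircraft, FlightNo lies within R1.
Every dependency is enforceable on the fragments, so the decomposition is dependency-preserving.

none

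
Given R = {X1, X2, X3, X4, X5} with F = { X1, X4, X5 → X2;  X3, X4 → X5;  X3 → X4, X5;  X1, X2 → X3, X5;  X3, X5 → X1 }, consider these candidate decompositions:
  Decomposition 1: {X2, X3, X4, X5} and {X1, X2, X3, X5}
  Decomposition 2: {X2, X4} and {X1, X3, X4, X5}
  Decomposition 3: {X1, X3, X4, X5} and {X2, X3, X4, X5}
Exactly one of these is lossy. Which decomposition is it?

Decomposition 2

Decomposition 1: common = {X2, X3, X5}, closure = {X1, X2, X3, X4, X5} → lossless.
Decomposition 2: common = {X4}, closure = {X4} → lossy.
Decomposition 3: common = {X3, X4, X5}, closure = {X1, X2, X3, X4, X5} → lossless.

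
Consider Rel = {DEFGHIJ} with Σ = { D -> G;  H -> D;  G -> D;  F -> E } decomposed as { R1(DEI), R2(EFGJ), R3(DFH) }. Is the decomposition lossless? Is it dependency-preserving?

Lossless test (chase): Rows 1 and 3 agree on D; apply D→G and equate their G entries. Rows 2 and 3 agree on F; apply F→E and equate their E entries. No row becomes fully distinguished — the join is lossy.
Dependency preservation: the restricted closure of {D} across the fragments never reaches {G}, so D → G cannot be enforced without a join — not preserved.

lossy and not dependency-preserving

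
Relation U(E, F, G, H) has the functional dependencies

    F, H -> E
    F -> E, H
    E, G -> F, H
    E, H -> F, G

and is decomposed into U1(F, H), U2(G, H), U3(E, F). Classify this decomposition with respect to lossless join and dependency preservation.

Lossless test (chase): Rows 1 and 3 agree on F; apply F→E, H and equate their E, H entries. Rows 1 and 3 agree on E, H; apply E, H→F, G and equate their F, G entries. No row becomes fully distinguished — the join is lossy.
Dependency preservation: the restricted closure of {E, G} across the fragments never reaches {F, H}, so E, G → F, H cannot be enforced without a join — not preserved.

lossy and not dependency-preserving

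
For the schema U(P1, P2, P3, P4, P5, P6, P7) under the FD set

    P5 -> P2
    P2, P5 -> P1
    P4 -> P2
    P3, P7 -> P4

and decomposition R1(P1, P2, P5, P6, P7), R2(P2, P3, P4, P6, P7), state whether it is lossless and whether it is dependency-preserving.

lossy but dependency-preserving

Lossless test: (P2, P6, P7)⁺ = {P2, P6, P7}, which is a superkey of neither fragment — lossy.
Dependency preservation: every FD's attributes lie within a single fragment, so each can be enforced locally — preserved.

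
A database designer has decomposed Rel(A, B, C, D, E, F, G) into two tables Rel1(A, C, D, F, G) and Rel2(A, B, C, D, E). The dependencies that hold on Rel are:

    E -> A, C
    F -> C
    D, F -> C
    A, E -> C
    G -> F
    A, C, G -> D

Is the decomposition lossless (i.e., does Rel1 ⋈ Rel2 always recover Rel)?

Common attributes: Rel1 ∩ Rel2 = {A, C, D}.
No dependency enlarges {A, C, D}, so (A, C, D)⁺ = {A, C, D}.
The closure contains neither all of Rel1 = {A, C, D, F, G} nor all of Rel2 = {A, B, C, D, E}, so the common attributes are not a superkey of either fragment. The join is lossy.

No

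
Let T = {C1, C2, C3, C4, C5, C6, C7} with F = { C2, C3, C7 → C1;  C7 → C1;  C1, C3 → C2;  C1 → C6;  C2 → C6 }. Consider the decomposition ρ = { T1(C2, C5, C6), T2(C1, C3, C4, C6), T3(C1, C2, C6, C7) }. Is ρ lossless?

Chase test. Columns are C1, C2, C3, C4, C5, C6, C7; row i has aⱼ where attribute j ∈ Ti, else bᵢⱼ.
Initial tableau (one row per fragment):
  row 1: b11 a2 b13 b14 a5 a6 b17
  row 2: a1 b22 a3 a4 b25 a6 b27
  row 3: a1 a2 b33 b34 b35 a6 a7
No row becomes fully distinguished — the join is lossy.

No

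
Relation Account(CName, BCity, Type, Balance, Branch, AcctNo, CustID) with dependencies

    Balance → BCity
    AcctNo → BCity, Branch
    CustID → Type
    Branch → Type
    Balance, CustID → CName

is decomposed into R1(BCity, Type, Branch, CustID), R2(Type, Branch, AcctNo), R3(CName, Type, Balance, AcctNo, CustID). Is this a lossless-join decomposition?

No

Chase test. Columns are CName, BCity, Type, Balance, Branch, AcctNo, CustID; row i has aⱼ where attribute j ∈ Ri, else bᵢⱼ.
Initial tableau (one row per fragment):
  row 1: b11 a2 a3 b14 a5 b16 a7
  row 2: b21 b22 a3 b24 a5 a6 b27
  row 3: a1 b32 a3 a4 b35 a6 a7
Rows 2 and 3 agree on AcctNo; apply AcctNo→BCity, Branch and equate their BCity, Branch entries.
No row becomes fully distinguished — the join is lossy.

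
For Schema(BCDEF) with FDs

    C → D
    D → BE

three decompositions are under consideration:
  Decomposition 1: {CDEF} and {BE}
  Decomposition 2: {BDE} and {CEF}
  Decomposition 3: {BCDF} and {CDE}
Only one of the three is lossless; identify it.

Decomposition 3

Decomposition 1: common = {E}, closure = {E} → lossy.
Decomposition 2: common = {E}, closure = {E} → lossy.
Decomposition 3: common = {CD}, closure = {BCDE} → lossless.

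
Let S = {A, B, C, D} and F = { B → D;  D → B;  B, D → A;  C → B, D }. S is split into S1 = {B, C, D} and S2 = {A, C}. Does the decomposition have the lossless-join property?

Common attributes: S1 ∩ S2 = {C}.
Closure of {C}: C → B, D applies, adding B, D; B, D → A applies, adding A. So (C)⁺ = {A, B, C, D}.
This closure contains every attribute of S1, so S1 ∩ S2 → S1. The join is lossless.

Yes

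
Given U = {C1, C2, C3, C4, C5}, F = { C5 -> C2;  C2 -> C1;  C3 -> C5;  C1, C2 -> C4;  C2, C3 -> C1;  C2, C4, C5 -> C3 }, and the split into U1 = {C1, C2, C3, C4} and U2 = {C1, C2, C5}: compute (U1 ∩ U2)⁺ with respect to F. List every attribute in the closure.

U1 ∩ U2 = {C1, C2}.
C1, C2 → C4 applies, adding C4
Closure: {C1, C2, C4}.

C1, C2, C4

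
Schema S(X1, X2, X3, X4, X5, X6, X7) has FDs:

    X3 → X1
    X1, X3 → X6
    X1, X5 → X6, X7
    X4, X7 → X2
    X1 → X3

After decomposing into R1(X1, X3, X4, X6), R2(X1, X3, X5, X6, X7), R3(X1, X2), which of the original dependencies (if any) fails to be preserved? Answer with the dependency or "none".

Check X4, X7 → X2: no single fragment contains all of {X2, X4, X7}, and the restricted closure of {X4, X7} across the fragments never reaches {X2}.
X3 → X1 is preserved.
X1, X3 → X6 is preserved.
X1, X5 → X6, X7 is preserved.
X1 → X3 is preserved.

X4, X7 → X2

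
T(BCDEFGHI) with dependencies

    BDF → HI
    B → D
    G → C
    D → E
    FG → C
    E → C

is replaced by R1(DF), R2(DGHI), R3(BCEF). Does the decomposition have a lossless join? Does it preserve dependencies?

Lossless test (chase): Rows 1 and 2 agree on D; apply D→E and equate their E entries. Rows 1 and 2 agree on E; apply E→C and equate their C entries. No row becomes fully distinguished — the join is lossy.
Dependency preservation: the restricted closure of {BDF} across the fragments never reaches {HI}, so BDF → HI cannot be enforced without a join — not preserved.

lossy and not dependency-preserving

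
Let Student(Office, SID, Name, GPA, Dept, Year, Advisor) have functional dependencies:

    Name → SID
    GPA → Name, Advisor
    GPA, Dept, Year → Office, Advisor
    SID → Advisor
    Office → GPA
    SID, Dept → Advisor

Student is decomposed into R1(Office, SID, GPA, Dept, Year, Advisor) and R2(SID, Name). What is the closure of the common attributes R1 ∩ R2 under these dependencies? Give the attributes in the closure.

R1 ∩ R2 = {SID}.
SID → Advisor applies, adding Advisor
Closure: {SID, Advisor}.

SID, Advisor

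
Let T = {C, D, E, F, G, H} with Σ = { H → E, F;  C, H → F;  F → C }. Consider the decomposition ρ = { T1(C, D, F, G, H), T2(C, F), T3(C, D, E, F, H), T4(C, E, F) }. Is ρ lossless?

Chase test. Columns are C, D, E, F, G, H; row i has aⱼ where attribute j ∈ Ti, else bᵢⱼ.
Initial tableau (one row per fragment):
  row 1: a1 a2 b13 a4 a5 a6
  row 2: a1 b22 b23 a4 b25 b26
  row 3: a1 a2 a3 a4 b35 a6
  row 4: a1 b42 a3 a4 b45 b46
Rows 1 and 3 agree on H; apply H→E, F and equate their E, F entries.
Row 1 is now all distinguished symbols — the join is lossless.

Yes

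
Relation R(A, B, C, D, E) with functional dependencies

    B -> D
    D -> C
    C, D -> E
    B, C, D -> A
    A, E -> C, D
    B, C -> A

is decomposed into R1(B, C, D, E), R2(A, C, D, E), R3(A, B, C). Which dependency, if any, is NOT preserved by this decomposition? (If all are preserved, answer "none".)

none

B → D lies within R1.
D → C lies within R1.
C, D → E lies within R1.
B, C, D → A: restricted closure across fragments reaches A.
A, E → C, D lies within R2.
B, C → A lies within R3.
Every dependency is enforceable on the fragments, so the decomposition is dependency-preserving.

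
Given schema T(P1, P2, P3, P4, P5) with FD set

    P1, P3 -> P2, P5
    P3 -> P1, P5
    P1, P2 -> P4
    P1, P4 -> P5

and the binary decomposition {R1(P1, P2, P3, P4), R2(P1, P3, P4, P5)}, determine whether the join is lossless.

Yes

Common attributes: R1 ∩ R2 = {P1, P3, P4}.
Closure of {P1, P3, P4}: P1, P3 → P2, P5 applies, adding P2, P5. So (P1, P3, P4)⁺ = {P1, P2, P3, P4, P5}.
This closure contains every attribute of R1, so R1 ∩ R2 → R1. The join is lossless.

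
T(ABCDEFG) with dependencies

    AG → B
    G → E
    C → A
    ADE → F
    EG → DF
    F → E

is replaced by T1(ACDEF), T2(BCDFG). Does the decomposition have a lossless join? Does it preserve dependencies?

Lossless test: (CDF)⁺ = {ACDEF}, which contains all of one fragment — lossless.
Dependency preservation: the restricted closure of {AG} across the fragments never reaches {B}, so AG → B cannot be enforced without a join — not preserved.

lossless but not dependency-preserving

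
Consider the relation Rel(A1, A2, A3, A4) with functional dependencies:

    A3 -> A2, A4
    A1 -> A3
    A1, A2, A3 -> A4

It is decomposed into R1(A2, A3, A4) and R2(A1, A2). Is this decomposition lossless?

No

Common attributes: R1 ∩ R2 = {A2}.
No dependency enlarges {A2}, so (A2)⁺ = {A2}.
The closure contains neither all of R1 = {A2, A3, A4} nor all of R2 = {A1, A2}, so the common attributes are not a superkey of either fragment. The join is lossy.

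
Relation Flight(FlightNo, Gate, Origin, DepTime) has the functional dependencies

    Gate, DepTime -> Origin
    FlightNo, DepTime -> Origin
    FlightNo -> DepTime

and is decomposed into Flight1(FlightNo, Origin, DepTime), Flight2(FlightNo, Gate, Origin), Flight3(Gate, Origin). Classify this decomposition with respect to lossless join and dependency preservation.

lossless but not dependency-preserving

Lossless test (chase): Rows 1 and 2 agree on FlightNo; apply FlightNo→DepTime and equate their DepTime entries. Row 2 is now all distinguished symbols — the join is lossless.
Dependency preservation: the restricted closure of {Gate, DepTime} across the fragments never reaches {Origin}, so Gate, DepTime → Origin cannot be enforced without a join — not preserved.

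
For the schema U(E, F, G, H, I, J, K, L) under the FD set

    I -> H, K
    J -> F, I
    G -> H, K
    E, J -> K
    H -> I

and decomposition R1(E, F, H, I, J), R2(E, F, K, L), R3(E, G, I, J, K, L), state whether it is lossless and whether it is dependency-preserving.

Lossless test (chase): Rows 1 and 3 agree on I; apply I→H, K and equate their H, K entries. Rows 1 and 3 agree on J; apply J→F, I and equate their F, I entries. Row 3 is now all distinguished symbols — the join is lossless.
Dependency preservation: I → H, K; G → H, K are not contained in any single fragment, but the restricted closure of each left-hand side across the fragments still reaches the right-hand side; the remaining FDs each lie inside some fragment. All dependencies are preserved.

lossless and dependency-preserving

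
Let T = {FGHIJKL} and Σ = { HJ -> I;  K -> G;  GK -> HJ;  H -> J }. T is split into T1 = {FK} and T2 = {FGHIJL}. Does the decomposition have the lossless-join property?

Common attributes: T1 ∩ T2 = {F}.
No dependency enlarges {F}, so (F)⁺ = {F}.
The closure contains neither all of T1 = {FK} nor all of T2 = {FGHIJL}, so the common attributes are not a superkey of either fragment. The join is lossy.

No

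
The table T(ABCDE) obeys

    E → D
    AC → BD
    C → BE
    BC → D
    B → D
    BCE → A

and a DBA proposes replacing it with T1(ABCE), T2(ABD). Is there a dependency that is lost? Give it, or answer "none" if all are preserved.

Check E → D: no single fragment contains all of {DE}, and the restricted closure of {E} across the fragments never reaches {D}.
AC → BD is preserved.
C → BE is preserved.
BC → D is preserved.
B → D is preserved.
BCE → A is preserved.

E → D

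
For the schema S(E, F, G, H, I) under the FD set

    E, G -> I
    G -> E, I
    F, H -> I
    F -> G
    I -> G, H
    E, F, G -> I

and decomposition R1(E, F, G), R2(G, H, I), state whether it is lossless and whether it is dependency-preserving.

lossless and dependency-preserving

Lossless test: (G)⁺ = {E, G, H, I}, which contains all of one fragment — lossless.
Dependency preservation: E, G → I; G → E, I; F, H → I; E, F, G → I are not contained in any single fragment, but the restricted closure of each left-hand side across the fragments still reaches the right-hand side; the remaining FDs each lie inside some fragment. All dependencies are preserved.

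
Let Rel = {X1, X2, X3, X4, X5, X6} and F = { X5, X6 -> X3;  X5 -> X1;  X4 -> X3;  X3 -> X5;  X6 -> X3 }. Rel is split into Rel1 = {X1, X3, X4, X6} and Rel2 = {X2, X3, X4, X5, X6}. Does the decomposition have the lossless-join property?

Common attributes: Rel1 ∩ Rel2 = {X3, X4, X6}.
Closure of {X3, X4, X6}: X3 → X5 applies, adding X5; X5 → X1 applies, adding X1. So (X3, X4, X6)⁺ = {X1, X3, X4, X5, X6}.
This closure contains every attribute of Rel1, so Rel1 ∩ Rel2 → Rel1. The join is lossless.

Yes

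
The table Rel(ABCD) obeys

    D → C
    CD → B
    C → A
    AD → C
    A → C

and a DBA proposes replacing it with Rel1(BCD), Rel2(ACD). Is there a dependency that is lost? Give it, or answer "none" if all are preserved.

D → C lies within Rel1.
CD → B lies within Rel1.
C → A lies within Rel2.
AD → C lies within Rel2.
A → C lies within Rel2.
Every dependency is enforceable on the fragments, so the decomposition is dependency-preserving.

none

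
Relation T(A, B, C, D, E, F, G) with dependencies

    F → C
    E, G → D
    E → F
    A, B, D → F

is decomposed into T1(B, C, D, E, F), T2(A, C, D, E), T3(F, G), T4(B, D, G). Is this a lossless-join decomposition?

Chase test. Columns are A, B, C, D, E, F, G; row i has aⱼ where attribute j ∈ Ti, else bᵢⱼ.
Initial tableau (one row per fragment):
  row 1: b11 a2 a3 a4 a5 a6 b17
  row 2: a1 b22 a3 a4 a5 b26 b27
  row 3: b31 b32 b33 b34 b35 a6 a7
  row 4: b41 a2 b43 a4 b45 b46 a7
Rows 1 and 3 agree on F; apply F→C and equate their C entries.
Rows 1 and 2 agree on E; apply E→F and equate their F entries.
No row becomes fully distinguished — the join is lossy.

No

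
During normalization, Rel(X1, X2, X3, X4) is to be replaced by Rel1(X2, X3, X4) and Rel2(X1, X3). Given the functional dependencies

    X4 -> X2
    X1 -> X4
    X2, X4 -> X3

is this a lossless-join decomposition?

Common attributes: Rel1 ∩ Rel2 = {X3}.
No dependency enlarges {X3}, so (X3)⁺ = {X3}.
The closure contains neither all of Rel1 = {X2, X3, X4} nor all of Rel2 = {X1, X3}, so the common attributes are not a superkey of either fragment. The join is lossy.

No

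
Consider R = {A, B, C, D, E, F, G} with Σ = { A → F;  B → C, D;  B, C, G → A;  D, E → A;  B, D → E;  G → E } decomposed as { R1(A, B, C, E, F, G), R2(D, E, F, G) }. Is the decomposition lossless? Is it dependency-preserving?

lossy and not dependency-preserving

Lossless test: (E, F, G)⁺ = {E, F, G}, which is a superkey of neither fragment — lossy.
Dependency preservation: the restricted closure of {B} across the fragments never reaches {C, D}, so B → C, D cannot be enforced without a join — not preserved.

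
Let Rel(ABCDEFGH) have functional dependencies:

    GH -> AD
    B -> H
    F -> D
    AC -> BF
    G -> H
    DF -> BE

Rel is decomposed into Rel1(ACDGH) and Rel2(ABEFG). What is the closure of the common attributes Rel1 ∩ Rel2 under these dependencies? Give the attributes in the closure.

Rel1 ∩ Rel2 = {AG}.
G → H applies, adding H
GH → AD applies, adding D
Closure: {ADGH}.

ADGH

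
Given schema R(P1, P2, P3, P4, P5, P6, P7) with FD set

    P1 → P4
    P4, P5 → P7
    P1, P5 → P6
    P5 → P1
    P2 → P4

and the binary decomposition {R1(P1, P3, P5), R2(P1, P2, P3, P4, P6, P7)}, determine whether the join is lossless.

No

Common attributes: R1 ∩ R2 = {P1, P3}.
Closure of {P1, P3}: P1 → P4 applies, adding P4. So (P1, P3)⁺ = {P1, P3, P4}.
The closure contains neither all of R1 = {P1, P3, P5} nor all of R2 = {P1, P2, P3, P4, P6, P7}, so the common attributes are not a superkey of either fragment. The join is lossy.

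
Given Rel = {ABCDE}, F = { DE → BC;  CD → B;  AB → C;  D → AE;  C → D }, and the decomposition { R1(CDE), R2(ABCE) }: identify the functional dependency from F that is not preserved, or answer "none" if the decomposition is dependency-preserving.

DE → BC: restricted closure across fragments reaches BC.
CD → B: restricted closure across fragments reaches B.
AB → C lies within R2.
D → AE: restricted closure across fragments reaches AE.
C → D lies within R1.
Every dependency is enforceable on the fragments, so the decomposition is dependency-preserving.

none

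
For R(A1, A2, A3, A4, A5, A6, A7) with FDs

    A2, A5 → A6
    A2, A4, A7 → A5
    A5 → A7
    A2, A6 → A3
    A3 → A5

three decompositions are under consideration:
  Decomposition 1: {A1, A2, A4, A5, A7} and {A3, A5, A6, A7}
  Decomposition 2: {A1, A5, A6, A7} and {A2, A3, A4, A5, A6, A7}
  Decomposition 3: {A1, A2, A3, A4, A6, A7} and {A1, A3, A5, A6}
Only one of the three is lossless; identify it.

Decomposition 3

Decomposition 1: common = {A5, A7}, closure = {A5, A7} → lossy.
Decomposition 2: common = {A5, A6, A7}, closure = {A5, A6, A7} → lossy.
Decomposition 3: common = {A1, A3, A6}, closure = {A1, A3, A5, A6, A7} → lossless.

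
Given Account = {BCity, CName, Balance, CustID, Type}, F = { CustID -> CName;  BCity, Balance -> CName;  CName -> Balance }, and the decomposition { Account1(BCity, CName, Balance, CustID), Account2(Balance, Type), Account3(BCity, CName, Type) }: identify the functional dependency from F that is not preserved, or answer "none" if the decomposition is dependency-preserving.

none

CustID → CName lies within Account1.
BCity, Balance → CName lies within Account1.
CName → Balance lies within Account1.
Every dependency is enforceable on the fragments, so the decomposition is dependency-preserving.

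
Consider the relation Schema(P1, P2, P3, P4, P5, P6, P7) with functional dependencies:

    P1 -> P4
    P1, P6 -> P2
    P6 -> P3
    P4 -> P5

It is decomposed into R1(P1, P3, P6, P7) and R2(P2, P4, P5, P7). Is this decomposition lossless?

No

Common attributes: R1 ∩ R2 = {P7}.
No dependency enlarges {P7}, so (P7)⁺ = {P7}.
The closure contains neither all of R1 = {P1, P3, P6, P7} nor all of R2 = {P2, P4, P5, P7}, so the common attributes are not a superkey of either fragment. The join is lossy.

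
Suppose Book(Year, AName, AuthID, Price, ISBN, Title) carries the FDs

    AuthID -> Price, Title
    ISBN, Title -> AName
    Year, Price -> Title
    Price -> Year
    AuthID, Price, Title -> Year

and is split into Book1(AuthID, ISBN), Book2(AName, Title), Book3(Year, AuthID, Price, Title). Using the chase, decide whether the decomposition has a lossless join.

Chase test. Columns are Year, AName, AuthID, Price, ISBN, Title; row i has aⱼ where attribute j ∈ Booki, else bᵢⱼ.
Initial tableau (one row per fragment):
  row 1: b11 b12 a3 b14 a5 b16
  row 2: b21 a2 b23 b24 b25 a6
  row 3: a1 b32 a3 a4 b35 a6
Rows 1 and 3 agree on AuthID; apply AuthID→Price, Title and equate their Price, Title entries.
Rows 1 and 3 agree on Price; apply Price→Year and equate their Year entries.
No row becomes fully distinguished — the join is lossy.

No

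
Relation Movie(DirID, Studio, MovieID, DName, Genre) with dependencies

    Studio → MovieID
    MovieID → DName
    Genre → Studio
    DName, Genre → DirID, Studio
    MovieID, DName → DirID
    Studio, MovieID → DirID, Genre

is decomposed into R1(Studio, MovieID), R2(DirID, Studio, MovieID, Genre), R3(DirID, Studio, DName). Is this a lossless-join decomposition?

Chase test. Columns are DirID, Studio, MovieID, DName, Genre; row i has aⱼ where attribute j ∈ Ri, else bᵢⱼ.
Initial tableau (one row per fragment):
  row 1: b11 a2 a3 b14 b15
  row 2: a1 a2 a3 b24 a5
  row 3: a1 a2 b33 a4 b35
Rows 1 and 3 agree on Studio; apply Studio→MovieID and equate their MovieID entries.
Rows 1 and 2 agree on MovieID; apply MovieID→DName and equate their DName entries.
Rows 1 and 3 agree on MovieID; apply MovieID→DName and equate their DName entries.
Rows 1 and 2 agree on MovieID, DName; apply MovieID, DName→DirID and equate their DirID entries.
Rows 1 and 2 agree on Studio, MovieID; apply Studio, MovieID→DirID, Genre and equate their DirID, Genre entries.
Rows 1 and 3 agree on Studio, MovieID; apply Studio, MovieID→DirID, Genre and equate their DirID, Genre entries.
Row 1 is now all distinguished symbols — the join is lossless.

Yes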